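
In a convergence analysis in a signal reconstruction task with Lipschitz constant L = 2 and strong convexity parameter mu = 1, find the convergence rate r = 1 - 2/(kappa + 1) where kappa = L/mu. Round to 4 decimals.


Step 1: Compute the condition number.
kappa = L/mu = 2/1 = 2.0
Step 2: Compute the convergence rate.
r = 1 - 2/(kappa + 1) = 1 - 2*mu/(L + mu) = (L - mu)/(L + mu) = 1/3 = 0.3333


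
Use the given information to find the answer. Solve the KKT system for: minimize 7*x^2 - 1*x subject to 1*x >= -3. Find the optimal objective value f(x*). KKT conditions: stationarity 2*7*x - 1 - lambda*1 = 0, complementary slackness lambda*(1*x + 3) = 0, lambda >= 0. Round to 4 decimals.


Step 1: Try lambda = 0 (constraint inactive).
Stationarity: 2*7*x - 1 = 0
x* = 1/(2*7) = 1/14 = 0.0714 (rounded; the exact value 1/14 is used below)
Check constraint: 1*0.0714 = 0.0714 >= -3 -- satisfied.
Step 2: Compute optimal value.
f(x*) = 7*(1/14)^2 - 1*(1/14) = -0.0357


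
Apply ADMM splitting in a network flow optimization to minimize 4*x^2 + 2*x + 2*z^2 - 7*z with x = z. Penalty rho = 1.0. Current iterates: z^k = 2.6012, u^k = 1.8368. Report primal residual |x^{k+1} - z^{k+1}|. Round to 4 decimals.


ADMM iteration with rho = 1.0, z^k = 2.6012, u^k = 1.8368
Step 1: x-update.
Minimize 4*x^2 + 2*x + (1.0/2)*(x - 2.6012 + 1.8368)^2
FOC: (2*4 + 1.0)*x = -2 + 1.0*(2.6012 - 1.8368)
x^{k+1} = -0.1373
Step 2: z-update.
Minimize 2*z^2 - 7*z + (1.0/2)*(-0.1373 - z + 1.8368)^2
FOC: (2*2 + 1.0)*z = 7 + 1.0*(-0.1373 + 1.8368)
z^{k+1} = 1.7399
Step 3: u-update.
u^{k+1} = 1.8368 - 0.1373 - 1.7399 = -0.0404
Step 4: Primal residual = |-0.1373 - 1.7399| = 1.8772


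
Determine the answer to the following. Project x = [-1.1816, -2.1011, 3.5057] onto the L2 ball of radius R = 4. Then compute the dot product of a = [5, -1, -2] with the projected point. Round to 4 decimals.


Step 1: Compute ||x|| (intermediates to 6 decimals).
||x|| = sqrt((-1.1816)^2 + (-2.1011)^2 + 3.5057^2) = 4.254496
Step 2: Project.
Since ||x|| > R, scale = R/||x|| = 4/4.254496 = 0.940182, proj(x) = scale * x
proj(x) = [-1.110919, -1.975416, 3.295996]
Step 3: Dot product.
a^T * proj(x) = 5*(-1.110919) - 1*(-1.975416) - 2*3.295996 = -10.1712


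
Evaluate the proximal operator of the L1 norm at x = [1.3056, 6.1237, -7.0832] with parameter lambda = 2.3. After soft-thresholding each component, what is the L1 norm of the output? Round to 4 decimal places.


Soft-thresholding with lambda = 2.3:
prox(1.3056) = sign(1.3056)*max(|1.3056| - 2.3, 0) = 0.0
prox(6.1237) = sign(6.1237)*max(|6.1237| - 2.3, 0) = 3.8237
prox(-7.0832) = sign(-7.0832)*max(|-7.0832| - 2.3, 0) = -4.7832
prox(x) = [0.0, 3.8237, -4.7832]
||prox(x)||_1 = 0.0 + 3.8237 + 4.7832 = 8.6069


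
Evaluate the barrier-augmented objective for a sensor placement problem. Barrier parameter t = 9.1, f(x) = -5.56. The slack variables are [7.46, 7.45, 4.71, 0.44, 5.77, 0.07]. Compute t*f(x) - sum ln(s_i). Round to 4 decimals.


Step 1: Compute log-barrier.
ln values: [2.0096, 2.0082, 1.5497, -0.821, 1.7527, -2.6593]
phi = -(2.0096 + 2.0082 + 1.5497 - 0.821 + 1.7527 - 2.6593) = -3.8399
Step 2: Compute augmented objective.
t*f(x) = 9.1*-5.56 = -50.596
Total = -50.596 - 3.8399 = -54.4359


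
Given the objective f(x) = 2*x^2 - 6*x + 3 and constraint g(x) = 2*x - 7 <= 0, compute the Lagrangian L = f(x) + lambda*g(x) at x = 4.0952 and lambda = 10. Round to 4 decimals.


Step 1: Evaluate f(x).
f(4.0952) = 2*4.0952^2 - 6*4.0952 + 3 = 11.9701
Step 2: Evaluate g(x).
g(4.0952) = 2*4.0952 - 7 = 1.1904
Step 3: Compute Lagrangian.
L = 11.9701 + 10*1.1904 = 23.8741


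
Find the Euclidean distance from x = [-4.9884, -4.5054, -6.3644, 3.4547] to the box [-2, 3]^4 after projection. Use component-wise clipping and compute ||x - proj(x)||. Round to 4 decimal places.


Project each component onto [-2, 3].
clip(-4.9884) = -2.0, clip(-4.5054) = -2.0, clip(-6.3644) = -2.0, clip(3.4547) = 3.0
Projection = [-2.0, -2.0, -2.0, 3.0]
Squared diffs: [8.9305, 6.277, 19.048, 0.2068]
Distance = sqrt(34.4623) = 5.8705


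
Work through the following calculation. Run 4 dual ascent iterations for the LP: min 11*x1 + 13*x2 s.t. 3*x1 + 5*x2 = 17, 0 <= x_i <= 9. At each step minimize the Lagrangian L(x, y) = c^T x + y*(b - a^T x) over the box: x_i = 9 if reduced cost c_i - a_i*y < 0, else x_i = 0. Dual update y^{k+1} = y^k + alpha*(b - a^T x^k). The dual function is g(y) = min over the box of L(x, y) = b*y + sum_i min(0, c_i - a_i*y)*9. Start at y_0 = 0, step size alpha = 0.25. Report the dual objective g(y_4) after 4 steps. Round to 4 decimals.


Dual ascent for LP: min 11*x1 + 13*x2, 3*x1 + 5*x2 = 17, 0 <= x_i <= 9
Step 1: y^k = 0.0, reduced costs: (11.0, 13.0)
  x^k = (0.0, 0.0), subgradient = b - a^T x = 17.0
  y^{k+1} = 0.0 + 0.25*17.0 = 4.25
Step 2: y^k = 4.25, reduced costs: (-1.75, -8.25)
  x^k = (9.0, 9.0), subgradient = b - a^T x = -55.0
  y^{k+1} = 4.25 + 0.25*-55.0 = -9.5
Step 3: y^k = -9.5, reduced costs: (39.5, 60.5)
  x^k = (0.0, 0.0), subgradient = b - a^T x = 17.0
  y^{k+1} = -9.5 + 0.25*17.0 = -5.25
Step 4: y^k = -5.25, reduced costs: (26.75, 39.25)
  x^k = (0.0, 0.0), subgradient = b - a^T x = 17.0
  y^{k+1} = -5.25 + 0.25*17.0 = -1.0
Dual objective at y_4 = -1.0: reduced costs (14.0, 18.0), box minimizer x = (0.0, 0.0)
g(y_4) = b*y + (c1 - a1*y)*x1 + (c2 - a2*y)*x2 = 17*(-1.0) + 14.0*0.0 + 18.0*0.0 = -17.0 + 0.0 + 0.0 = -17.0


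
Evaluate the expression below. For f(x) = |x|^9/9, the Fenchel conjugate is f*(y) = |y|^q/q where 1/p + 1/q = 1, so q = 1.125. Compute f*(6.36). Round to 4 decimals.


The conjugate exponent q satisfies 1/p + 1/q = 1.
p = 9, so q = 9/(9 - 1) = 1.125
|y|^q = 6.36^1.125 = 8.0147
f*(6.36) = 8.0147 / 1.125 = 7.1242


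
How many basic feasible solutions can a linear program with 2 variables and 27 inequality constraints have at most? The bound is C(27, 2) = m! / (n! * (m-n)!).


Each vertex corresponds to some choice of n active constraints out of m, so the number of vertices is at most C(m, n) = m! / (n!(m-n)!).
m = 27, n = 2
Numerator: 27 * 26
Denominator: 2! = 2
C(27, 2) = 351


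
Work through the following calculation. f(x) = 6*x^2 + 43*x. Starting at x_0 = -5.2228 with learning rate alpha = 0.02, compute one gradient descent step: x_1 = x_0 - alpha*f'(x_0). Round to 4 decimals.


We compute the gradient at x_0 and apply the update.
f'(x) = 12*x + 43
f'(-5.2228) = 12*-5.2228 + 43 = -19.6736
x_1 = -5.2228 - 0.02*-19.6736 = -4.8293


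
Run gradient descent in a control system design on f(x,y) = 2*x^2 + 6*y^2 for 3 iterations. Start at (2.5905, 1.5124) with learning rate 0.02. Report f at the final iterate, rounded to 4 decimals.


Gradient descent on f(x,y) = 2*x^2 + 6*y^2.
Starting point: (2.5905, 1.5124), alpha = 0.02
Step 1: grad_x = 2*2*2.5905 = 10.362, grad_y = 2*6*1.5124 = 18.1488
  x_1 = 2.5905 - 0.02*10.362 = 2.3833
  y_1 = 1.5124 - 0.02*18.1488 = 1.1494
Step 2: grad_x = 2*2*2.3833 = 9.533, grad_y = 2*6*1.1494 = 13.7931
  x_2 = 2.3833 - 0.02*9.533 = 2.1926
  y_2 = 1.1494 - 0.02*13.7931 = 0.8736
Step 3: grad_x = 2*2*2.1926 = 8.7704, grad_y = 2*6*0.8736 = 10.4827
  x_3 = 2.1926 - 0.02*8.7704 = 2.0172
  y_3 = 0.8736 - 0.02*10.4827 = 0.6639
f(2.0172, 0.6639) = 2*2.0172^2 + 6*0.6639^2 = 10.7828


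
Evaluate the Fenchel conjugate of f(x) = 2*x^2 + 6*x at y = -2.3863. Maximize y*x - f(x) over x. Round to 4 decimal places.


f*(y) = sup_x {y*x - a*x^2 - b*x} = sup_x {(y-b)*x - a*x^2}
FOC: (y - b) - 2a*x = 0 => x* = (y - b)/(2a)
x* = (-2.3863 - 6)/(2*2) = -2.0966
f*(-2.3863) = (y-b)^2/(4a) = (-2.3863 - 6)^2/(4*2)
= 70.33/8 = 8.7913


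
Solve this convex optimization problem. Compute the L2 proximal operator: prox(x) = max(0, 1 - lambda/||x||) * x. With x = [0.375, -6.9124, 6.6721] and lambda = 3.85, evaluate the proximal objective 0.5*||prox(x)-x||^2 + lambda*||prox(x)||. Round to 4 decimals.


Step 1: Compute ||x||.
||x|| = 9.6145
Step 2: Compute scaling factor.
scale = max(0, 1 - 3.85/9.6145) = 0.5996
Step 3: prox(x) = [0.2248, -4.1444, 4.0003]
||prox(x)|| = 5.7645
Step 4: Proximal objective.
0.5*||prox-x||^2 = 7.4113
lambda*||prox|| = 22.1933
Total = 29.6046


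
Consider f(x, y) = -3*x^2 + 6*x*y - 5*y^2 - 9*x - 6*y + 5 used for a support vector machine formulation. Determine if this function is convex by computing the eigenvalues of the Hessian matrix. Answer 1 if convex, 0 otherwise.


The Hessian of f(x,y) = -3*x^2 + 6*x*y - 5*y^2 - 9*x - 6*y + 5 is:
H = [[-6, 6], [6, -10]]
Trace = -6 - 10 = -16
Determinant = -6*-10 - (6)^2 = 24
Discriminant = (-16)^2 - 4*24 = 160.0
Eigenvalues: lambda_1 = -14.3246, lambda_2 = -1.6754
The function is not convex.

0


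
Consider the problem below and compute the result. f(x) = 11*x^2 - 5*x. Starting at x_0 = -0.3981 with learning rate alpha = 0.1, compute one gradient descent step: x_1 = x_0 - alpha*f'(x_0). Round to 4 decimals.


We compute the gradient at x_0 and apply the update.
f'(x) = 22*x - 5
f'(-0.3981) = 22*-0.3981 - 5 = -13.7582
x_1 = -0.3981 - 0.1*-13.7582 = 0.9777


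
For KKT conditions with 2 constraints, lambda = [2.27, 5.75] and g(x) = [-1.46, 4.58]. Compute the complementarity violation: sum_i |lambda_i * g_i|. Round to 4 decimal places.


KKT complementary slackness check:
lambda_1 * g_1 = 2.27 * -1.46 = -3.3142
lambda_2 * g_2 = 5.75 * 4.58 = 26.335
Total violation = 3.3142 + 26.335 = 29.6492


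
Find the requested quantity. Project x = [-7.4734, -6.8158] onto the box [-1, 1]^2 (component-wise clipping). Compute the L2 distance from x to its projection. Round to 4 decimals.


Project each component onto [-1, 1].
clip(-7.4734) = -1.0, clip(-6.8158) = -1.0
Projection = [-1.0, -1.0]
Squared diffs: [41.9049, 33.8235]
Distance = sqrt(75.7284) = 8.7022


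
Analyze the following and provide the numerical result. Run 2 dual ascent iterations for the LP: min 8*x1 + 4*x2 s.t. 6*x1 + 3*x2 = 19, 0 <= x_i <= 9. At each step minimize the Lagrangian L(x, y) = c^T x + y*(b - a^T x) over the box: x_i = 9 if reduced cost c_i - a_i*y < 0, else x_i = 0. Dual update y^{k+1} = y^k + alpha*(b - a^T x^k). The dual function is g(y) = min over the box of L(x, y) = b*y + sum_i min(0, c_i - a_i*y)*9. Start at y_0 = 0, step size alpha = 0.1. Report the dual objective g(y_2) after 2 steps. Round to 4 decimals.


Dual ascent for LP: min 8*x1 + 4*x2, 6*x1 + 3*x2 = 19, 0 <= x_i <= 9
Step 1: y^k = 0.0, reduced costs: (8.0, 4.0)
  x^k = (0.0, 0.0), subgradient = b - a^T x = 19.0
  y^{k+1} = 0.0 + 0.1*19.0 = 1.9
Step 2: y^k = 1.9, reduced costs: (-3.4, -1.7)
  x^k = (9.0, 9.0), subgradient = b - a^T x = -62.0
  y^{k+1} = 1.9 + 0.1*-62.0 = -4.3
Dual objective at y_2 = -4.3: reduced costs (33.8, 16.9), box minimizer x = (0.0, 0.0)
g(y_2) = b*y + (c1 - a1*y)*x1 + (c2 - a2*y)*x2 = 19*(-4.3) + 33.8*0.0 + 16.9*0.0 = -81.7 + 0.0 + 0.0 = -81.7


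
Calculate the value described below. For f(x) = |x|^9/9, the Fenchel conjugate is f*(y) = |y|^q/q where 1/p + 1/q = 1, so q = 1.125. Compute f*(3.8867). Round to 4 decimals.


The conjugate exponent q satisfies 1/p + 1/q = 1.
p = 9, so q = 9/(9 - 1) = 1.125
|y|^q = 3.8867^1.125 = 4.6055
f*(3.8867) = 4.6055 / 1.125 = 4.0938


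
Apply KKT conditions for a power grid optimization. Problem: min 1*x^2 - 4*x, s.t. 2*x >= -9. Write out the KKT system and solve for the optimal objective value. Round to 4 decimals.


Step 1: Try lambda = 0 (constraint inactive).
Stationarity: 2*1*x - 4 = 0
x* = 4/(2*1) = 2.0
Check constraint: 2*2.0 = 4.0 >= -9 -- satisfied.
Step 2: Compute optimal value.
f(x*) = 1*2.0^2 - 4*2.0 = -4.0


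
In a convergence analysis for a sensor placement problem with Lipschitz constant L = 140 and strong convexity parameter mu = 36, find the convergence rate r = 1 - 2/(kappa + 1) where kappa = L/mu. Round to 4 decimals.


Step 1: Compute the condition number.
kappa = L/mu = 140/36 = 3.8889
Step 2: Compute the convergence rate.
r = 1 - 2/(kappa + 1) = 1 - 2*mu/(L + mu) = (L - mu)/(L + mu) = 104/176 = 0.5909


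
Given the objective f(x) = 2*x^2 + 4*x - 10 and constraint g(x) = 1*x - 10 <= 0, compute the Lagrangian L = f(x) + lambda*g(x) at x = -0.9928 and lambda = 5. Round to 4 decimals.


Step 1: Evaluate f(x).
f(-0.9928) = 2*(-0.9928)^2 + 4*(-0.9928) - 10 = -11.9999
Step 2: Evaluate g(x).
g(-0.9928) = 1*-0.9928 - 10 = -10.9928
Step 3: Compute Lagrangian.
L = -11.9999 + 5*-10.9928 = -66.9639


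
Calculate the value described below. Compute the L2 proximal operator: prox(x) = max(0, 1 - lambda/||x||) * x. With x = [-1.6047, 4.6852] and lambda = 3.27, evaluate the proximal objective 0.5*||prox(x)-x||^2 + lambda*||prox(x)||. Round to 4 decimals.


Step 1: Compute ||x||.
||x|| = 4.9524
Step 2: Compute scaling factor.
scale = max(0, 1 - 3.27/4.9524) = 0.3397
Step 3: prox(x) = [-0.5451, 1.5916]
||prox(x)|| = 1.6824
Step 4: Proximal objective.
0.5*||prox-x||^2 = 5.3465
lambda*||prox|| = 5.5014
Total = 10.8479


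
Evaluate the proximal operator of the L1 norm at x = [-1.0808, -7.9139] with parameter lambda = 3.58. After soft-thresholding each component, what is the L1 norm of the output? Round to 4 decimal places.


Soft-thresholding with lambda = 3.58:
prox(-1.0808) = sign(-1.0808)*max(|-1.0808| - 3.58, 0) = 0.0
prox(-7.9139) = sign(-7.9139)*max(|-7.9139| - 3.58, 0) = -4.3339
prox(x) = [0.0, -4.3339]
||prox(x)||_1 = 0.0 + 4.3339 = 4.3339


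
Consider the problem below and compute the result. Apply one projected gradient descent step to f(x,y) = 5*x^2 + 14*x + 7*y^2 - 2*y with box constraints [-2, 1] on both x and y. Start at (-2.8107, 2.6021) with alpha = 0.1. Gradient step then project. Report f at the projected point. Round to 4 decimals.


Step 1: Compute gradient at (-2.8107, 2.6021).
grad_x = 2*5*-2.8107 + 14 = -14.107
grad_y = 2*7*2.6021 - 2 = 34.4294
Step 2: Gradient step.
x_raw = -2.8107 - 0.1*-14.107 = -1.4
y_raw = 2.6021 - 0.1*34.4294 = -0.8408
Step 3: Project onto [-2, 1].
x_proj = clip(-1.4) = -1.4
y_proj = clip(-0.8408) = -0.8408
Step 4: Evaluate f.
f(-1.4, -0.8408) = -3.1692


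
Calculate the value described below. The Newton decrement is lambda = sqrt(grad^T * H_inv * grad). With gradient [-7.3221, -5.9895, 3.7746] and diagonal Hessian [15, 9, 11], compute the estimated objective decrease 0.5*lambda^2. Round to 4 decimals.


Step 1: H is diagonal, so H^(-1) * g = [-0.4881, -0.6655, 0.3431].
Step 2: g^T H^(-1) g = sum_i g_i^2 / H_ii
  = (-7.3221)^2/15 + (-5.9895)^2/9 + (3.7746)^2/11
  = 3.5742 + 3.986 + 1.2952 = 8.8555
Step 3: Objective decrease = 0.5 * g^T H^(-1) g = 4.4277


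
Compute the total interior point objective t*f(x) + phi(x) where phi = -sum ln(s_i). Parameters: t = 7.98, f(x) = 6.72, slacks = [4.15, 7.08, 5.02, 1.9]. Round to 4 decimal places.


Step 1: Compute log-barrier.
ln values: [1.4231, 1.9573, 1.6134, 0.6419]
phi = -(1.4231 + 1.9573 + 1.6134 + 0.6419) = -5.6357
Step 2: Compute augmented objective.
t*f(x) = 7.98*6.72 = 53.6256
Total = 53.6256 - 5.6357 = 47.9899


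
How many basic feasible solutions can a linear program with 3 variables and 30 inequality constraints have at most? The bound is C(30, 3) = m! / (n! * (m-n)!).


Each vertex corresponds to some choice of n active constraints out of m, so the number of vertices is at most C(m, n) = m! / (n!(m-n)!).
m = 30, n = 3
Numerator: 30 * 29 * 28
Denominator: 3! = 6
C(30, 3) = 4060


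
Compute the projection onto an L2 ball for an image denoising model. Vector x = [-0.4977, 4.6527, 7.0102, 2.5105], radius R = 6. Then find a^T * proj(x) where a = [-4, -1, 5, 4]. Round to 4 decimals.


Step 1: Compute ||x|| (intermediates to 6 decimals).
||x|| = sqrt((-0.4977)^2 + 4.6527^2 + 7.0102^2 + 2.5105^2) = 8.794364
Step 2: Project.
Since ||x|| > R, scale = R/||x|| = 6/8.794364 = 0.682255, proj(x) = scale * x
proj(x) = [-0.339558, 3.174328, 4.782744, 1.712801]
Step 3: Dot product.
a^T * proj(x) = -4*(-0.339558) - 1*3.174328 + 5*4.782744 + 4*1.712801 = 28.9488


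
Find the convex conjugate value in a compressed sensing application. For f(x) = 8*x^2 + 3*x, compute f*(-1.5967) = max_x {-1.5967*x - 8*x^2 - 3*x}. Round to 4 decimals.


f*(y) = sup_x {y*x - a*x^2 - b*x} = sup_x {(y-b)*x - a*x^2}
FOC: (y - b) - 2a*x = 0 => x* = (y - b)/(2a)
x* = (-1.5967 - 3)/(2*8) = -0.2873
f*(-1.5967) = (y-b)^2/(4a) = (-1.5967 - 3)^2/(4*8)
= 21.1297/32 = 0.6603


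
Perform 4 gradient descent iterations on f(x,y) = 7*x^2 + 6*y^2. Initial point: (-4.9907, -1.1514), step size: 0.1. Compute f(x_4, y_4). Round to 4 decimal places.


Gradient descent on f(x,y) = 7*x^2 + 6*y^2.
Starting point: (-4.9907, -1.1514), alpha = 0.1
Step 1: grad_x = 2*7*-4.9907 = -69.8698, grad_y = 2*6*-1.1514 = -13.8168
  x_1 = -4.9907 - 0.1*-69.8698 = 1.9963
  y_1 = -1.1514 - 0.1*-13.8168 = 0.2303
Step 2: grad_x = 2*7*1.9963 = 27.9479, grad_y = 2*6*0.2303 = 2.7634
  x_2 = 1.9963 - 0.1*27.9479 = -0.7985
  y_2 = 0.2303 - 0.1*2.7634 = -0.0461
Step 3: grad_x = 2*7*-0.7985 = -11.1792, grad_y = 2*6*-0.0461 = -0.5527
  x_3 = -0.7985 - 0.1*-11.1792 = 0.3194
  y_3 = -0.0461 - 0.1*-0.5527 = 0.0092
Step 4: grad_x = 2*7*0.3194 = 4.4717, grad_y = 2*6*0.0092 = 0.1105
  x_4 = 0.3194 - 0.1*4.4717 = -0.1278
  y_4 = 0.0092 - 0.1*0.1105 = -0.0018
f(-0.1278, -0.0018) = 7*(-0.1278)^2 + 6*(-0.0018)^2 = 0.1143


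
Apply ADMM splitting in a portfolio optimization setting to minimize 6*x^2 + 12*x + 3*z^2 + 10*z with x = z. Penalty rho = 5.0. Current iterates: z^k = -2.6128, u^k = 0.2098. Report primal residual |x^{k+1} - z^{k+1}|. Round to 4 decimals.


ADMM iteration with rho = 5.0, z^k = -2.6128, u^k = 0.2098
Step 1: x-update.
Minimize 6*x^2 + 12*x + (5.0/2)*(x + 2.6128 + 0.2098)^2
FOC: (2*6 + 5.0)*x = -12 + 5.0*(-2.6128 - 0.2098)
x^{k+1} = -1.5361
Step 2: z-update.
Minimize 3*z^2 + 10*z + (5.0/2)*(-1.5361 - z + 0.2098)^2
FOC: (2*3 + 5.0)*z = -10 + 5.0*(-1.5361 + 0.2098)
z^{k+1} = -1.5119
Step 3: u-update.
u^{k+1} = 0.2098 - 1.5361 + 1.5119 = 0.1857
Step 4: Primal residual = |-1.5361 + 1.5119| = 0.0241


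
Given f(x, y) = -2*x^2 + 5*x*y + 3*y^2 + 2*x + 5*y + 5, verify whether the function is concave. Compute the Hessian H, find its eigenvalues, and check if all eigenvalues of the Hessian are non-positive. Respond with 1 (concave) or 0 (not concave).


The Hessian of f(x,y) = -2*x^2 + 5*x*y + 3*y^2 + 2*x + 5*y + 5 is:
H = [[-4, 5], [5, 6]]
Trace = -4 + 6 = 2
Determinant = -4*6 - (5)^2 = -49
Discriminant = (2)^2 - 4*-49 = 200.0
Eigenvalues: lambda_1 = -6.0711, lambda_2 = 8.0711
The function is not concave.

0


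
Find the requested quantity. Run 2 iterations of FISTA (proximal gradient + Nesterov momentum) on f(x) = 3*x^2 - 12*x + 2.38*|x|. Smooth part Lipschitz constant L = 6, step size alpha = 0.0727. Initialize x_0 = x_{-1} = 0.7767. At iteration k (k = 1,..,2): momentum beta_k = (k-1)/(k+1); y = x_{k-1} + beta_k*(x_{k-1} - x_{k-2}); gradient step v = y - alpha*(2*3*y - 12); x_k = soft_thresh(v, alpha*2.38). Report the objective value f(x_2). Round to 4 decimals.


FISTA on f(x) = 3*x^2 - 12*x + 2.38*|x|
L = 6, alpha = 0.0727
Iteration 1: beta = 0.0, y = 0.7767 + 0.0*(0.7767 - 0.7767) = 0.7767
  grad(y) = -7.3398, v = y - alpha*grad = 1.3103
  prox(v) = soft_thresh(1.3103, 0.173) = 1.1373
Iteration 2: beta = 0.3333, y = 1.1373 + 0.3333*(1.1373 - 0.7767) = 1.2575
  grad(y) = -4.4552, v = y - alpha*grad = 1.5814
  prox(v) = soft_thresh(1.5814, 0.173) = 1.4083
f(x_2) = 3*1.4083^2 - 12*1.4083 + 2.38*|1.4083| = -7.598


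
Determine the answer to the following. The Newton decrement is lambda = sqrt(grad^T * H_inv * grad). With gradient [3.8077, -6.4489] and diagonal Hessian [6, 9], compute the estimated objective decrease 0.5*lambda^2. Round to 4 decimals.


Step 1: H is diagonal, so H^(-1) * g = [0.6346, -0.7165].
Step 2: g^T H^(-1) g = sum_i g_i^2 / H_ii
  = (3.8077)^2/6 + (-6.4489)^2/9
  = 2.4164 + 4.6209 = 7.0374
Step 3: Objective decrease = 0.5 * g^T H^(-1) g = 3.5187


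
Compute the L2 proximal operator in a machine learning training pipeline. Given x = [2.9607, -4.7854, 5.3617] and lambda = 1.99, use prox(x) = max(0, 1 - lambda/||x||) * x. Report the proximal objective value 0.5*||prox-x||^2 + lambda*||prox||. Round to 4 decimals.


Step 1: Compute ||x||.
||x|| = 7.7726
Step 2: Compute scaling factor.
scale = max(0, 1 - 1.99/7.7726) = 0.744
Step 3: prox(x) = [2.2027, -3.5602, 3.989]
||prox(x)|| = 5.7826
Step 4: Proximal objective.
0.5*||prox-x||^2 = 1.9801
lambda*||prox|| = 11.5074
Total = 13.4875


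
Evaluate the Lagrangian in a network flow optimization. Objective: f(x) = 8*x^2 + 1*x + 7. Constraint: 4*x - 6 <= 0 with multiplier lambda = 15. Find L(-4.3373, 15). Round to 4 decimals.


Step 1: Evaluate f(x).
f(-4.3373) = 8*(-4.3373)^2 + 1*(-4.3373) + 7 = 153.1601
Step 2: Evaluate g(x).
g(-4.3373) = 4*-4.3373 - 6 = -23.3492
Step 3: Compute Lagrangian.
L = 153.1601 + 15*-23.3492 = -197.0779


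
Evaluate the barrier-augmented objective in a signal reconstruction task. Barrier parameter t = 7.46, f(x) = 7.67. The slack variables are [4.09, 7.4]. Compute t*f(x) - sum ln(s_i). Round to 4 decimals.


Step 1: Compute log-barrier.
ln values: [1.4085, 2.0015]
phi = -(1.4085 + 2.0015) = -3.41
Step 2: Compute augmented objective.
t*f(x) = 7.46*7.67 = 57.2182
Total = 57.2182 - 3.41 = 53.8082


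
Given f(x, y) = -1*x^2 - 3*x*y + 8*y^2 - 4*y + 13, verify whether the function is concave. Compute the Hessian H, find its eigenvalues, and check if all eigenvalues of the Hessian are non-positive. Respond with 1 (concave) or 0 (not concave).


The Hessian of f(x,y) = -1*x^2 - 3*x*y + 8*y^2 - 4*y + 13 is:
H = [[-2, -3], [-3, 16]]
Trace = -2 + 16 = 14
Determinant = -2*16 - (-3)^2 = -41
Discriminant = (14)^2 - 4*-41 = 360.0
Eigenvalues: lambda_1 = -2.4868, lambda_2 = 16.4868
The function is not concave.

0


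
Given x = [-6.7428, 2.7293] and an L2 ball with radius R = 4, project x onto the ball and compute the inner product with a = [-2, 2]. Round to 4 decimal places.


Step 1: Compute ||x|| (intermediates to 6 decimals).
||x|| = sqrt((-6.7428)^2 + 2.7293^2) = 7.274231
Step 2: Project.
Since ||x|| > R, scale = R/||x|| = 4/7.274231 = 0.549886, proj(x) = scale * x
proj(x) = [-3.707771, 1.500804]
Step 3: Dot product.
a^T * proj(x) = -2*(-3.707771) + 2*1.500804 = 10.4172


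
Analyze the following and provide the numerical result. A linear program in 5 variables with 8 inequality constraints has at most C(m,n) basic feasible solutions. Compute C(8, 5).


Each vertex corresponds to some choice of n active constraints out of m, so the number of vertices is at most C(m, n) = m! / (n!(m-n)!).
m = 8, n = 5
Numerator: 8 * 7 * 6 * 5 * 4
Denominator: 5! = 120
C(8, 5) = 56


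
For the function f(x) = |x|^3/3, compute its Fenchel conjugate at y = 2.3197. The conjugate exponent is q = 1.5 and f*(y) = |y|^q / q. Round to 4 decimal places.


The conjugate exponent q satisfies 1/p + 1/q = 1.
p = 3, so q = 3/(3 - 1) = 1.5
|y|^q = 2.3197^1.5 = 3.533
f*(2.3197) = 3.533 / 1.5 = 2.3554


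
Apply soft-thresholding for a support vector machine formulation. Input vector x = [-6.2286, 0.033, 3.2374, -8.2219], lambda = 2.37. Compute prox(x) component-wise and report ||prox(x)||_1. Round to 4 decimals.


Soft-thresholding with lambda = 2.37:
prox(-6.2286) = sign(-6.2286)*max(|-6.2286| - 2.37, 0) = -3.8586
prox(0.033) = sign(0.033)*max(|0.033| - 2.37, 0) = 0.0
prox(3.2374) = sign(3.2374)*max(|3.2374| - 2.37, 0) = 0.8674
prox(-8.2219) = sign(-8.2219)*max(|-8.2219| - 2.37, 0) = -5.8519
prox(x) = [-3.8586, 0.0, 0.8674, -5.8519]
||prox(x)||_1 = 3.8586 + 0.0 + 0.8674 + 5.8519 = 10.5779


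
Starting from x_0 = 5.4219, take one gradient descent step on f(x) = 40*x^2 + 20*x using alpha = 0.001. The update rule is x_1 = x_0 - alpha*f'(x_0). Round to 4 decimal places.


We compute the gradient at x_0 and apply the update.
f'(x) = 80*x + 20
f'(5.4219) = 80*5.4219 + 20 = 453.752
x_1 = 5.4219 - 0.001*453.752 = 4.9681


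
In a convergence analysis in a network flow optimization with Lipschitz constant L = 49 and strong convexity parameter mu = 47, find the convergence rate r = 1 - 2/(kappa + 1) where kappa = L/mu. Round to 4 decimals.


Step 1: Compute the condition number.
kappa = L/mu = 49/47 = 1.0426
Step 2: Compute the convergence rate.
r = 1 - 2/(kappa + 1) = 1 - 2*mu/(L + mu) = (L - mu)/(L + mu) = 2/96 = 0.0208


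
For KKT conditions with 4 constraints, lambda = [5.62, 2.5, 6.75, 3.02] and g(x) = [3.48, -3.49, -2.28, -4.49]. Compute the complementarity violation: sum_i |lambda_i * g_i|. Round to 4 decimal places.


KKT complementary slackness check:
lambda_1 * g_1 = 5.62 * 3.48 = 19.5576
lambda_2 * g_2 = 2.5 * -3.49 = -8.725
lambda_3 * g_3 = 6.75 * -2.28 = -15.39
lambda_4 * g_4 = 3.02 * -4.49 = -13.5598
Total violation = 19.5576 + 8.725 + 15.39 + 13.5598 = 57.2324


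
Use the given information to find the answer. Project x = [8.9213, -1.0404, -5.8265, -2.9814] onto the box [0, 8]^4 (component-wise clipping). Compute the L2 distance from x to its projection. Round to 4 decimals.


Project each component onto [0, 8].
clip(8.9213) = 8.0, clip(-1.0404) = 0.0, clip(-5.8265) = 0.0, clip(-2.9814) = 0.0
Projection = [8.0, 0.0, 0.0, 0.0]
Squared diffs: [0.8488, 1.0824, 33.9481, 8.8887]
Distance = sqrt(44.768) = 6.6909


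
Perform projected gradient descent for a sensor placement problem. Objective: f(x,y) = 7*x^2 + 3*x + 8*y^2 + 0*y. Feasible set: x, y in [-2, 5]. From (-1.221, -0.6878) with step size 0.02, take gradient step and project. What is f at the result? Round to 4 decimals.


Step 1: Compute gradient at (-1.221, -0.6878).
grad_x = 2*7*-1.221 + 3 = -14.094
grad_y = 2*8*-0.6878 + 0 = -11.0048
Step 2: Gradient step.
x_raw = -1.221 - 0.02*-14.094 = -0.9391
y_raw = -0.6878 - 0.02*-11.0048 = -0.4677
Step 3: Project onto [-2, 5].
x_proj = clip(-0.9391) = -0.9391
y_proj = clip(-0.4677) = -0.4677
Step 4: Evaluate f.
f(-0.9391, -0.4677) = 5.1062


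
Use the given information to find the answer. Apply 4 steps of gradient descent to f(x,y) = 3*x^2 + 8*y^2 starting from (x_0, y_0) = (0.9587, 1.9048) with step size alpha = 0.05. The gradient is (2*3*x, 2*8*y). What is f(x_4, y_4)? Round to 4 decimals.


Gradient descent on f(x,y) = 3*x^2 + 8*y^2.
Starting point: (0.9587, 1.9048), alpha = 0.05
Step 1: grad_x = 2*3*0.9587 = 5.7522, grad_y = 2*8*1.9048 = 30.4768
  x_1 = 0.9587 - 0.05*5.7522 = 0.6711
  y_1 = 1.9048 - 0.05*30.4768 = 0.381
Step 2: grad_x = 2*3*0.6711 = 4.0265, grad_y = 2*8*0.381 = 6.0954
  x_2 = 0.6711 - 0.05*4.0265 = 0.4698
  y_2 = 0.381 - 0.05*6.0954 = 0.0762
Step 3: grad_x = 2*3*0.4698 = 2.8186, grad_y = 2*8*0.0762 = 1.2191
  x_3 = 0.4698 - 0.05*2.8186 = 0.3288
  y_3 = 0.0762 - 0.05*1.2191 = 0.0152
Step 4: grad_x = 2*3*0.3288 = 1.973, grad_y = 2*8*0.0152 = 0.2438
  x_4 = 0.3288 - 0.05*1.973 = 0.2302
  y_4 = 0.0152 - 0.05*0.2438 = 0.003
f(0.2302, 0.003) = 3*0.2302^2 + 8*0.003^2 = 0.159


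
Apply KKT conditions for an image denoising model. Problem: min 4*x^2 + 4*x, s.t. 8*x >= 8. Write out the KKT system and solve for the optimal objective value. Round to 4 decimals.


Step 1: Try lambda = 0 (constraint inactive).
x_unc = -4/(2*4) = -0.5
Check: 8*-0.5 = -4.0 < 8 -- violated!
Step 2: Constraint must be active: 8*x = 8
x* = 8/8 = 1.0
lambda = (2*4*1.0 + 4)/8 = 1.5
Step 3: Compute optimal value.
f(x*) = 4*1.0^2 + 4*1.0 = 8.0


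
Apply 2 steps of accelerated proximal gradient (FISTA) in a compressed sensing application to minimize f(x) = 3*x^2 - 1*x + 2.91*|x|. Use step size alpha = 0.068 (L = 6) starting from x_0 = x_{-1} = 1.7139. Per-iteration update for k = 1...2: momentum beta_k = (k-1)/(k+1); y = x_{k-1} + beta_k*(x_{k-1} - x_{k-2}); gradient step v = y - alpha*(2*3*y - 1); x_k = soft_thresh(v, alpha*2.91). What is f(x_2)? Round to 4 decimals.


FISTA on f(x) = 3*x^2 - 1*x + 2.91*|x|
L = 6, alpha = 0.068
Iteration 1: beta = 0.0, y = 1.7139 + 0.0*(1.7139 - 1.7139) = 1.7139
  grad(y) = 9.2834, v = y - alpha*grad = 1.0826
  prox(v) = soft_thresh(1.0826, 0.1979) = 0.8847
Iteration 2: beta = 0.3333, y = 0.8847 + 0.3333*(0.8847 - 1.7139) = 0.6084
  grad(y) = 2.6502, v = y - alpha*grad = 0.4282
  prox(v) = soft_thresh(0.4282, 0.1979) = 0.2303
f(x_2) = 3*0.2303^2 - 1*0.2303 + 2.91*|0.2303| = 0.5989


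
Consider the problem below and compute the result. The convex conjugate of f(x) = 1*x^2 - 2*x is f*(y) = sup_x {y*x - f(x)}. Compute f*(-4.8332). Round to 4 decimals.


f*(y) = sup_x {y*x - a*x^2 - b*x} = sup_x {(y-b)*x - a*x^2}
FOC: (y - b) - 2a*x = 0 => x* = (y - b)/(2a)
x* = (-4.8332 + 2)/(2*1) = -1.4166
f*(-4.8332) = (y-b)^2/(4a) = (-4.8332 + 2)^2/(4*1)
= 8.027/4 = 2.0068


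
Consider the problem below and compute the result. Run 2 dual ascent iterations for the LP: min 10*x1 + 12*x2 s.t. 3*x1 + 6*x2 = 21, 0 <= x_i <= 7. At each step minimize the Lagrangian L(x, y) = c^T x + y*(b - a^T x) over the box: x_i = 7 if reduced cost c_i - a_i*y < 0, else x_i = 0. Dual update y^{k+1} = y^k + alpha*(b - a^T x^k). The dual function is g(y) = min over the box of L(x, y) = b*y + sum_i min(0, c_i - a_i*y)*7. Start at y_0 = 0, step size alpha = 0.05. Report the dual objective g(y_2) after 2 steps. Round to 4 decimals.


Dual ascent for LP: min 10*x1 + 12*x2, 3*x1 + 6*x2 = 21, 0 <= x_i <= 7
Step 1: y^k = 0.0, reduced costs: (10.0, 12.0)
  x^k = (0.0, 0.0), subgradient = b - a^T x = 21.0
  y^{k+1} = 0.0 + 0.05*21.0 = 1.05
Step 2: y^k = 1.05, reduced costs: (6.85, 5.7)
  x^k = (0.0, 0.0), subgradient = b - a^T x = 21.0
  y^{k+1} = 1.05 + 0.05*21.0 = 2.1
Dual objective at y_2 = 2.1: reduced costs (3.7, -0.6), box minimizer x = (0.0, 7.0)
g(y_2) = b*y + (c1 - a1*y)*x1 + (c2 - a2*y)*x2 = 21*2.1 + 3.7*0.0 + (-0.6)*7.0 = 44.1 + 0.0 - 4.2 = 39.9


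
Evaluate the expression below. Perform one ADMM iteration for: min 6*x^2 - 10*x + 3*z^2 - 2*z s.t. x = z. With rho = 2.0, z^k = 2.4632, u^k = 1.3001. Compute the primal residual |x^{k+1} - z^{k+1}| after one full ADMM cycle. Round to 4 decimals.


ADMM iteration with rho = 2.0, z^k = 2.4632, u^k = 1.3001
Step 1: x-update.
Minimize 6*x^2 - 10*x + (2.0/2)*(x - 2.4632 + 1.3001)^2
FOC: (2*6 + 2.0)*x = 10 + 2.0*(2.4632 - 1.3001)
x^{k+1} = 0.8804
Step 2: z-update.
Minimize 3*z^2 - 2*z + (2.0/2)*(0.8804 - z + 1.3001)^2
FOC: (2*3 + 2.0)*z = 2 + 2.0*(0.8804 + 1.3001)
z^{k+1} = 0.7951
Step 3: u-update.
u^{k+1} = 1.3001 + 0.8804 - 0.7951 = 1.3854
Step 4: Primal residual = |0.8804 - 0.7951| = 0.0853


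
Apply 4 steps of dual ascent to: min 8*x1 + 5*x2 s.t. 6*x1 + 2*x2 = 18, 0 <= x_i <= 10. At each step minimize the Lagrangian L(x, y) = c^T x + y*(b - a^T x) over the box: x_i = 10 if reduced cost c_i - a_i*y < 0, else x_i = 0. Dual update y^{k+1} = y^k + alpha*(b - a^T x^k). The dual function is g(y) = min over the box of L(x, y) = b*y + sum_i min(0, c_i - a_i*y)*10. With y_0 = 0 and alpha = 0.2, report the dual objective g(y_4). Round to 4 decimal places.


Dual ascent for LP: min 8*x1 + 5*x2, 6*x1 + 2*x2 = 18, 0 <= x_i <= 10
Step 1: y^k = 0.0, reduced costs: (8.0, 5.0)
  x^k = (0.0, 0.0), subgradient = b - a^T x = 18.0
  y^{k+1} = 0.0 + 0.2*18.0 = 3.6
Step 2: y^k = 3.6, reduced costs: (-13.6, -2.2)
  x^k = (10.0, 10.0), subgradient = b - a^T x = -62.0
  y^{k+1} = 3.6 + 0.2*-62.0 = -8.8
Step 3: y^k = -8.8, reduced costs: (60.8, 22.6)
  x^k = (0.0, 0.0), subgradient = b - a^T x = 18.0
  y^{k+1} = -8.8 + 0.2*18.0 = -5.2
Step 4: y^k = -5.2, reduced costs: (39.2, 15.4)
  x^k = (0.0, 0.0), subgradient = b - a^T x = 18.0
  y^{k+1} = -5.2 + 0.2*18.0 = -1.6
Dual objective at y_4 = -1.6: reduced costs (17.6, 8.2), box minimizer x = (0.0, 0.0)
g(y_4) = b*y + (c1 - a1*y)*x1 + (c2 - a2*y)*x2 = 18*(-1.6) + 17.6*0.0 + 8.2*0.0 = -28.8 + 0.0 + 0.0 = -28.8


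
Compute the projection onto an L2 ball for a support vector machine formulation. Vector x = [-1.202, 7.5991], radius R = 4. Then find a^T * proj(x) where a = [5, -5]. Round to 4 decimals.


Step 1: Compute ||x|| (intermediates to 6 decimals).
||x|| = sqrt((-1.202)^2 + 7.5991^2) = 7.693577
Step 2: Project.
Since ||x|| > R, scale = R/||x|| = 4/7.693577 = 0.519914, proj(x) = scale * x
proj(x) = [-0.624937, 3.950878]
Step 3: Dot product.
a^T * proj(x) = 5*(-0.624937) - 5*3.950878 = -22.8791


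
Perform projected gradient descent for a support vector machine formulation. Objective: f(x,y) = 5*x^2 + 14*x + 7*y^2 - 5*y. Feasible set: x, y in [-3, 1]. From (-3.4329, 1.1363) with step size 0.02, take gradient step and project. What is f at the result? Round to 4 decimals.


Step 1: Compute gradient at (-3.4329, 1.1363).
grad_x = 2*5*-3.4329 + 14 = -20.329
grad_y = 2*7*1.1363 - 5 = 10.9082
Step 2: Gradient step.
x_raw = -3.4329 - 0.02*-20.329 = -3.0263
y_raw = 1.1363 - 0.02*10.9082 = 0.9181
Step 3: Project onto [-3, 1].
x_proj = clip(-3.0263) = -3.0
y_proj = clip(0.9181) = 0.9181
Step 4: Evaluate f.
f(-3.0, 0.9181) = 4.3101


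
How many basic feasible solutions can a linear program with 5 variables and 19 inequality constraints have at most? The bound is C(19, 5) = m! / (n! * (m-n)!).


Each vertex corresponds to some choice of n active constraints out of m, so the number of vertices is at most C(m, n) = m! / (n!(m-n)!).
m = 19, n = 5
Numerator: 19 * 18 * 17 * 16 * 15
Denominator: 5! = 120
C(19, 5) = 11628


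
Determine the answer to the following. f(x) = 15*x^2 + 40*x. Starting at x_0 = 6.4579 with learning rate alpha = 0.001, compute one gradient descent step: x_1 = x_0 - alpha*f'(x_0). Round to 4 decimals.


We compute the gradient at x_0 and apply the update.
f'(x) = 30*x + 40
f'(6.4579) = 30*6.4579 + 40 = 233.737
x_1 = 6.4579 - 0.001*233.737 = 6.2242


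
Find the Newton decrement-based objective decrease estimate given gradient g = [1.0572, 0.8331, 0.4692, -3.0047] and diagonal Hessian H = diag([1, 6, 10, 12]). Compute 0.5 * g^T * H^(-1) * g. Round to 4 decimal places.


Step 1: H is diagonal, so H^(-1) * g = [1.0572, 0.1389, 0.0469, -0.2504].
Step 2: g^T H^(-1) g = sum_i g_i^2 / H_ii
  = (1.0572)^2/1 + (0.8331)^2/6 + (0.4692)^2/10 + (-3.0047)^2/12
  = 1.1177 + 0.1157 + 0.022 + 0.7524 = 2.0077
Step 3: Objective decrease = 0.5 * g^T H^(-1) g = 1.0039


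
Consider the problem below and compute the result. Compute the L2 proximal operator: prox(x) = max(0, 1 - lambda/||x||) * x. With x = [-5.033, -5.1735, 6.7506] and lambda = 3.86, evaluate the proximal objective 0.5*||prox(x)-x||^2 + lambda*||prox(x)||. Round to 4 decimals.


Step 1: Compute ||x||.
||x|| = 9.8827
Step 2: Compute scaling factor.
scale = max(0, 1 - 3.86/9.8827) = 0.6094
Step 3: prox(x) = [-3.0672, -3.1528, 4.1139]
||prox(x)|| = 6.0227
Step 4: Proximal objective.
0.5*||prox-x||^2 = 7.4498
lambda*||prox|| = 23.2476
Total = 30.6972


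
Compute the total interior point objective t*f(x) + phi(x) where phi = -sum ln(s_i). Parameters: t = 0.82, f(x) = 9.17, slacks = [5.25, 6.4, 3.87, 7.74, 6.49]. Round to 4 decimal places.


Step 1: Compute log-barrier.
ln values: [1.6582, 1.8563, 1.3533, 2.0464, 1.8703]
phi = -(1.6582 + 1.8563 + 1.3533 + 2.0464 + 1.8703) = -8.7844
Step 2: Compute augmented objective.
t*f(x) = 0.82*9.17 = 7.5194
Total = 7.5194 - 8.7844 = -1.265


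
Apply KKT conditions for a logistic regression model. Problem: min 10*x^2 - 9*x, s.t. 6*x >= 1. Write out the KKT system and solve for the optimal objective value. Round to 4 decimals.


Step 1: Try lambda = 0 (constraint inactive).
Stationarity: 2*10*x - 9 = 0
x* = 9/(2*10) = 0.45
Check constraint: 6*0.45 = 2.7 >= 1 -- satisfied.
Step 2: Compute optimal value.
f(x*) = 10*0.45^2 - 9*0.45 = -2.025


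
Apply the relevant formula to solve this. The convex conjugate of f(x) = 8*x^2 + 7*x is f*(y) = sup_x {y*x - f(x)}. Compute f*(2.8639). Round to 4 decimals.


f*(y) = sup_x {y*x - a*x^2 - b*x} = sup_x {(y-b)*x - a*x^2}
FOC: (y - b) - 2a*x = 0 => x* = (y - b)/(2a)
x* = (2.8639 - 7)/(2*8) = -0.2585
f*(2.8639) = (y-b)^2/(4a) = (2.8639 - 7)^2/(4*8)
= 17.1073/32 = 0.5346


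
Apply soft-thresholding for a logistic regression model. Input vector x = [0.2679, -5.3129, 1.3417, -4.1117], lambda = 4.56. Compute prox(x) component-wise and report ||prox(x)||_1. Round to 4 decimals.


Soft-thresholding with lambda = 4.56:
prox(0.2679) = sign(0.2679)*max(|0.2679| - 4.56, 0) = 0.0
prox(-5.3129) = sign(-5.3129)*max(|-5.3129| - 4.56, 0) = -0.7529
prox(1.3417) = sign(1.3417)*max(|1.3417| - 4.56, 0) = 0.0
prox(-4.1117) = sign(-4.1117)*max(|-4.1117| - 4.56, 0) = 0.0
prox(x) = [0.0, -0.7529, 0.0, 0.0]
||prox(x)||_1 = 0.0 + 0.7529 + 0.0 + 0.0 = 0.7529


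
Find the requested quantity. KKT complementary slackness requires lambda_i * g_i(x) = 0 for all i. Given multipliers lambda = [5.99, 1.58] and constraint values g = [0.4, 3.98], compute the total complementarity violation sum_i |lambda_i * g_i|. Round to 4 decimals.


KKT complementary slackness check:
lambda_1 * g_1 = 5.99 * 0.4 = 2.396
lambda_2 * g_2 = 1.58 * 3.98 = 6.2884
Total violation = 2.396 + 6.2884 = 8.6844


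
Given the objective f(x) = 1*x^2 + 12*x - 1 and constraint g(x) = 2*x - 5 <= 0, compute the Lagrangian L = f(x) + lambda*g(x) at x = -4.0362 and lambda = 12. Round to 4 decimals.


Step 1: Evaluate f(x).
f(-4.0362) = 1*(-4.0362)^2 + 12*(-4.0362) - 1 = -33.1435
Step 2: Evaluate g(x).
g(-4.0362) = 2*-4.0362 - 5 = -13.0724
Step 3: Compute Lagrangian.
L = -33.1435 + 12*-13.0724 = -190.0123


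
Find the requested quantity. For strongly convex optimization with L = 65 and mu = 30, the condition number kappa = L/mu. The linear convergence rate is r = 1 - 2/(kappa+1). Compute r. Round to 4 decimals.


Step 1: Compute the condition number.
kappa = L/mu = 65/30 = 2.1667
Step 2: Compute the convergence rate.
r = 1 - 2/(kappa + 1) = 1 - 2*mu/(L + mu) = (L - mu)/(L + mu) = 35/95 = 0.3684


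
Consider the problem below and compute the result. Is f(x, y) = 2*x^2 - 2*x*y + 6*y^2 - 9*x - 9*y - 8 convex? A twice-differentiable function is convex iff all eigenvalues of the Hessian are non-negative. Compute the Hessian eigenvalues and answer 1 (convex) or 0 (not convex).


The Hessian of f(x,y) = 2*x^2 - 2*x*y + 6*y^2 - 9*x - 9*y - 8 is:
H = [[4, -2], [-2, 12]]
Trace = 4 + 12 = 16
Determinant = 4*12 - (-2)^2 = 44
Discriminant = (16)^2 - 4*44 = 80.0
Eigenvalues: lambda_1 = 3.5279, lambda_2 = 12.4721
The function is convex.

1


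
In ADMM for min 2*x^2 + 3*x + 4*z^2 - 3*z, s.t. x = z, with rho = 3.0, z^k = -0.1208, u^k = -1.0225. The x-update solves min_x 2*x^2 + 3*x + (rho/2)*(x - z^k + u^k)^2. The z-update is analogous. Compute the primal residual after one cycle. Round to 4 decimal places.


ADMM iteration with rho = 3.0, z^k = -0.1208, u^k = -1.0225
Step 1: x-update.
Minimize 2*x^2 + 3*x + (3.0/2)*(x + 0.1208 - 1.0225)^2
FOC: (2*2 + 3.0)*x = -3 + 3.0*(-0.1208 + 1.0225)
x^{k+1} = -0.0421
Step 2: z-update.
Minimize 4*z^2 - 3*z + (3.0/2)*(-0.0421 - z - 1.0225)^2
FOC: (2*4 + 3.0)*z = 3 + 3.0*(-0.0421 - 1.0225)
z^{k+1} = -0.0176
Step 3: u-update.
u^{k+1} = -1.0225 - 0.0421 + 0.0176 = -1.047
Step 4: Primal residual = |-0.0421 + 0.0176| = 0.0245


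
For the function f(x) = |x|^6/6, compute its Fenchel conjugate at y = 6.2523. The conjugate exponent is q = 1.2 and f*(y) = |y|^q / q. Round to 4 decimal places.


The conjugate exponent q satisfies 1/p + 1/q = 1.
p = 6, so q = 6/(6 - 1) = 1.2
|y|^q = 6.2523^1.2 = 9.0209
f*(6.2523) = 9.0209 / 1.2 = 7.5174


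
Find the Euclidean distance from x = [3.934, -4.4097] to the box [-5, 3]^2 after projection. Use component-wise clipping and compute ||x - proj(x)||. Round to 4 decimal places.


Project each component onto [-5, 3].
clip(3.934) = 3.0, clip(-4.4097) = -4.4097
Projection = [3.0, -4.4097]
Squared diffs: [0.8724, 0.0]
Distance = sqrt(0.8724) = 0.934


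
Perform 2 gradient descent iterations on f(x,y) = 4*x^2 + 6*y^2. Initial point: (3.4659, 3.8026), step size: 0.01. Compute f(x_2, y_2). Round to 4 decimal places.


Gradient descent on f(x,y) = 4*x^2 + 6*y^2.
Starting point: (3.4659, 3.8026), alpha = 0.01
Step 1: grad_x = 2*4*3.4659 = 27.7272, grad_y = 2*6*3.8026 = 45.6312
  x_1 = 3.4659 - 0.01*27.7272 = 3.1886
  y_1 = 3.8026 - 0.01*45.6312 = 3.3463
Step 2: grad_x = 2*4*3.1886 = 25.509, grad_y = 2*6*3.3463 = 40.1555
  x_2 = 3.1886 - 0.01*25.509 = 2.9335
  y_2 = 3.3463 - 0.01*40.1555 = 2.9447
f(2.9335, 2.9447) = 4*2.9335^2 + 6*2.9447^2 = 86.4513


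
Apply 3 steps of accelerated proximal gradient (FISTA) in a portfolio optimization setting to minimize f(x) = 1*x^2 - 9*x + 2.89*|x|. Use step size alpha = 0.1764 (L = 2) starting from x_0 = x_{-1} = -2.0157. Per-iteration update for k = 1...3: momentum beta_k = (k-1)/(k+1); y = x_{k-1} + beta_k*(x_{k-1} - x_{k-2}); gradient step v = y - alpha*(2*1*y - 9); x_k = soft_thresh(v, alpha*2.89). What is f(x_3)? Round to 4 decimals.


FISTA on f(x) = 1*x^2 - 9*x + 2.89*|x|
L = 2, alpha = 0.1764
Iteration 1: beta = 0.0, y = -2.0157 + 0.0*(-2.0157 + 2.0157) = -2.0157
  grad(y) = -13.0314, v = y - alpha*grad = 0.283
  prox(v) = soft_thresh(0.283, 0.5098) = 0.0
Iteration 2: beta = 0.3333, y = 0.0 + 0.3333*(0.0 + 2.0157) = 0.6719
  grad(y) = -7.6562, v = y - alpha*grad = 2.0225
  prox(v) = soft_thresh(2.0225, 0.5098) = 1.5127
Iteration 3: beta = 0.5, y = 1.5127 + 0.5*(1.5127 - 0.0) = 2.269
  grad(y) = -4.462, v = y - alpha*grad = 3.0561
  prox(v) = soft_thresh(3.0561, 0.5098) = 2.5463
f(x_3) = 1*2.5463^2 - 9*2.5463 + 2.89*|2.5463| = -9.0742
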